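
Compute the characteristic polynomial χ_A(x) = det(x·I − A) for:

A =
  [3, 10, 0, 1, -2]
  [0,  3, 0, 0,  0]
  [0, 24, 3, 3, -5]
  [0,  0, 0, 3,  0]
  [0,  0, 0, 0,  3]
x^5 - 15*x^4 + 90*x^3 - 270*x^2 + 405*x - 243

Expanding det(x·I − A) (e.g. by cofactor expansion or by noting that A is similar to its Jordan form J, which has the same characteristic polynomial as A) gives
  χ_A(x) = x^5 - 15*x^4 + 90*x^3 - 270*x^2 + 405*x - 243
which factors as (x - 3)^5. The eigenvalues (with algebraic multiplicities) are λ = 3 with multiplicity 5.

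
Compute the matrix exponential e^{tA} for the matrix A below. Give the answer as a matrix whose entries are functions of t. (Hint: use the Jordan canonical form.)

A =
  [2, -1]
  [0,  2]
e^{tA} =
  [exp(2*t), -t*exp(2*t)]
  [0, exp(2*t)]

Strategy: write A = P · J · P⁻¹ where J is a Jordan canonical form, so e^{tA} = P · e^{tJ} · P⁻¹, and e^{tJ} can be computed block-by-block.

A has Jordan form
J =
  [2, 1]
  [0, 2]
(up to reordering of blocks).

Per-block formulas:
  For a 2×2 Jordan block J_2(2): exp(t · J_2(2)) = e^(2t)·(I + t·N), where N is the 2×2 nilpotent shift.

After assembling e^{tJ} and conjugating by P, we get:

e^{tA} =
  [exp(2*t), -t*exp(2*t)]
  [0, exp(2*t)]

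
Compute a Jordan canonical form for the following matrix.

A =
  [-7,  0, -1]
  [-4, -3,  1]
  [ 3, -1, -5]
J_3(-5)

The characteristic polynomial is
  det(x·I − A) = x^3 + 15*x^2 + 75*x + 125 = (x + 5)^3

Eigenvalues and multiplicities (the geometric multiplicity of λ is n − rank(A − λI), which equals the number of Jordan blocks for λ):
  λ = -5: algebraic multiplicity = 3, geometric multiplicity = 1

Determining the block sizes for each eigenvalue:
  λ = -5: one block (gm = 1), so the single block has size am = 3 → block sizes [3]

Assembling the blocks gives a Jordan form
J =
  [-5,  1,  0]
  [ 0, -5,  1]
  [ 0,  0, -5]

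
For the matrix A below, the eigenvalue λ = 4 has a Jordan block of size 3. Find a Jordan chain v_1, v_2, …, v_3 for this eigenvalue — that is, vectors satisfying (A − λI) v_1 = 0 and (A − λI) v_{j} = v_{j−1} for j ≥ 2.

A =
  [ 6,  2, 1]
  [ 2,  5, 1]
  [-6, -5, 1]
A Jordan chain for λ = 4 of length 3:
v_1 = (2, 0, -4)ᵀ
v_2 = (2, 2, -6)ᵀ
v_3 = (1, 0, 0)ᵀ

Let N = A − (4)·I. We want v_3 with N^3 v_3 = 0 but N^2 v_3 ≠ 0; then v_{j-1} := N · v_j for j = 3, …, 2.

Pick v_3 = (1, 0, 0)ᵀ.
Then v_2 = N · v_3 = (2, 2, -6)ᵀ.
Then v_1 = N · v_2 = (2, 0, -4)ᵀ.

Sanity check: (A − (4)·I) v_1 = (0, 0, 0)ᵀ = 0. ✓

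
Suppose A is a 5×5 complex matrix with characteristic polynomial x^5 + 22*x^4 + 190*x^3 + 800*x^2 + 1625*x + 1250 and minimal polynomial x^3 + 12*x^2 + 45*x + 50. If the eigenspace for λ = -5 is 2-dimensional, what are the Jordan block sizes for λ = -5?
Block sizes for λ = -5: [2, 2]

Step 1 — from the characteristic polynomial, algebraic multiplicity of λ = -5 is 4. From dim ker(A − (-5)·I) = 2, there are exactly 2 Jordan blocks for λ = -5.
Step 2 — from the minimal polynomial, the factor (x + 5)^2 tells us the largest block for λ = -5 has size 2.
Step 3 — with total size 4, 2 blocks, and largest block 2, the block sizes (in nonincreasing order) are [2, 2].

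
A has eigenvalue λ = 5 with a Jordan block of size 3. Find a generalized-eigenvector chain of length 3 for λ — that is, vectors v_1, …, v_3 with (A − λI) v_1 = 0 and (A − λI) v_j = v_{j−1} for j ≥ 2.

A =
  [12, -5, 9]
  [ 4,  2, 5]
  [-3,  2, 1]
A Jordan chain for λ = 5 of length 3:
v_1 = (2, 1, -1)ᵀ
v_2 = (7, 4, -3)ᵀ
v_3 = (1, 0, 0)ᵀ

Let N = A − (5)·I. We want v_3 with N^3 v_3 = 0 but N^2 v_3 ≠ 0; then v_{j-1} := N · v_j for j = 3, …, 2.

Pick v_3 = (1, 0, 0)ᵀ.
Then v_2 = N · v_3 = (7, 4, -3)ᵀ.
Then v_1 = N · v_2 = (2, 1, -1)ᵀ.

Sanity check: (A − (5)·I) v_1 = (0, 0, 0)ᵀ = 0. ✓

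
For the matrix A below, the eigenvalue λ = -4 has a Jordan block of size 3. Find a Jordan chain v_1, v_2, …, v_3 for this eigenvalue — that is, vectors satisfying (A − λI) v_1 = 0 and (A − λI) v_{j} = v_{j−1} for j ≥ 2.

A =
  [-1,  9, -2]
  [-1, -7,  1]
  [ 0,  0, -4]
A Jordan chain for λ = -4 of length 3:
v_1 = (3, -1, 0)ᵀ
v_2 = (-2, 1, 0)ᵀ
v_3 = (0, 0, 1)ᵀ

Let N = A − (-4)·I. We want v_3 with N^3 v_3 = 0 but N^2 v_3 ≠ 0; then v_{j-1} := N · v_j for j = 3, …, 2.

Pick v_3 = (0, 0, 1)ᵀ.
Then v_2 = N · v_3 = (-2, 1, 0)ᵀ.
Then v_1 = N · v_2 = (3, -1, 0)ᵀ.

Sanity check: (A − (-4)·I) v_1 = (0, 0, 0)ᵀ = 0. ✓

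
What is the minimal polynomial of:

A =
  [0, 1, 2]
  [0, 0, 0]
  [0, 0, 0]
x^2

The characteristic polynomial is χ_A(x) = x^3, so the eigenvalues are known. The minimal polynomial is
  m_A(x) = Π_λ (x − λ)^{k_λ}
where k_λ is the size of the *largest* Jordan block for λ (equivalently, the smallest k with (A − λI)^k v = 0 for every generalised eigenvector v of λ).

  λ = 0: largest Jordan block has size 2, contributing (x − 0)^2

So m_A(x) = x^2 = x^2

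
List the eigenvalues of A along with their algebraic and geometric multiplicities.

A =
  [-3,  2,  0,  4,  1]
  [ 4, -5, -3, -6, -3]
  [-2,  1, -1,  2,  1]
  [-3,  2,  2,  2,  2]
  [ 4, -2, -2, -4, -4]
λ = -3: alg = 1, geom = 1; λ = -2: alg = 4, geom = 2

Step 1 — factor the characteristic polynomial to read off the algebraic multiplicities:
  χ_A(x) = (x + 2)^4*(x + 3)

Step 2 — compute geometric multiplicities via the rank-nullity identity g(λ) = n − rank(A − λI):
  rank(A − (-3)·I) = 4, so dim ker(A − (-3)·I) = n − 4 = 1
  rank(A − (-2)·I) = 3, so dim ker(A − (-2)·I) = n − 3 = 2

Summary:
  λ = -3: algebraic multiplicity = 1, geometric multiplicity = 1
  λ = -2: algebraic multiplicity = 4, geometric multiplicity = 2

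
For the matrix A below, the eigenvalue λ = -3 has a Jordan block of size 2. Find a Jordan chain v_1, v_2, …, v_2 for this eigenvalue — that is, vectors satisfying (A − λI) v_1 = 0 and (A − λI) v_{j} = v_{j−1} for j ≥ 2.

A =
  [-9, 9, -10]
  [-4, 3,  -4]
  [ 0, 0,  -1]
A Jordan chain for λ = -3 of length 2:
v_1 = (-6, -4, 0)ᵀ
v_2 = (1, 0, 0)ᵀ

Let N = A − (-3)·I. We want v_2 with N^2 v_2 = 0 but N^1 v_2 ≠ 0; then v_{j-1} := N · v_j for j = 2, …, 2.

Pick v_2 = (1, 0, 0)ᵀ.
Then v_1 = N · v_2 = (-6, -4, 0)ᵀ.

Sanity check: (A − (-3)·I) v_1 = (0, 0, 0)ᵀ = 0. ✓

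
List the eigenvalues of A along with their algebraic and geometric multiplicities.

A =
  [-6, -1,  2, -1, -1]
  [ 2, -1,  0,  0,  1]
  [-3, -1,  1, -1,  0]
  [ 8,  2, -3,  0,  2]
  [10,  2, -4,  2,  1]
λ = -1: alg = 5, geom = 2

Step 1 — factor the characteristic polynomial to read off the algebraic multiplicities:
  χ_A(x) = (x + 1)^5

Step 2 — compute geometric multiplicities via the rank-nullity identity g(λ) = n − rank(A − λI):
  rank(A − (-1)·I) = 3, so dim ker(A − (-1)·I) = n − 3 = 2

Summary:
  λ = -1: algebraic multiplicity = 5, geometric multiplicity = 2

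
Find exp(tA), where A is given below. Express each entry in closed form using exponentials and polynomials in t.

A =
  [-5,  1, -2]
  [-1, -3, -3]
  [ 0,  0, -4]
e^{tA} =
  [-t*exp(-4*t) + exp(-4*t), t*exp(-4*t), -t^2*exp(-4*t)/2 - 2*t*exp(-4*t)]
  [-t*exp(-4*t), t*exp(-4*t) + exp(-4*t), -t^2*exp(-4*t)/2 - 3*t*exp(-4*t)]
  [0, 0, exp(-4*t)]

Strategy: write A = P · J · P⁻¹ where J is a Jordan canonical form, so e^{tA} = P · e^{tJ} · P⁻¹, and e^{tJ} can be computed block-by-block.

A has Jordan form
J =
  [-4,  1,  0]
  [ 0, -4,  1]
  [ 0,  0, -4]
(up to reordering of blocks).

Per-block formulas:
  For a 3×3 Jordan block J_3(-4): exp(t · J_3(-4)) = e^(-4t)·(I + t·N + (t^2/2)·N^2), where N is the 3×3 nilpotent shift.

After assembling e^{tJ} and conjugating by P, we get:

e^{tA} =
  [-t*exp(-4*t) + exp(-4*t), t*exp(-4*t), -t^2*exp(-4*t)/2 - 2*t*exp(-4*t)]
  [-t*exp(-4*t), t*exp(-4*t) + exp(-4*t), -t^2*exp(-4*t)/2 - 3*t*exp(-4*t)]
  [0, 0, exp(-4*t)]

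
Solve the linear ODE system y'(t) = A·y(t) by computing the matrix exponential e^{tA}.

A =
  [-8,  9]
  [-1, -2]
e^{tA} =
  [-3*t*exp(-5*t) + exp(-5*t), 9*t*exp(-5*t)]
  [-t*exp(-5*t), 3*t*exp(-5*t) + exp(-5*t)]

Strategy: write A = P · J · P⁻¹ where J is a Jordan canonical form, so e^{tA} = P · e^{tJ} · P⁻¹, and e^{tJ} can be computed block-by-block.

A has Jordan form
J =
  [-5,  1]
  [ 0, -5]
(up to reordering of blocks).

Per-block formulas:
  For a 2×2 Jordan block J_2(-5): exp(t · J_2(-5)) = e^(-5t)·(I + t·N), where N is the 2×2 nilpotent shift.

After assembling e^{tJ} and conjugating by P, we get:

e^{tA} =
  [-3*t*exp(-5*t) + exp(-5*t), 9*t*exp(-5*t)]
  [-t*exp(-5*t), 3*t*exp(-5*t) + exp(-5*t)]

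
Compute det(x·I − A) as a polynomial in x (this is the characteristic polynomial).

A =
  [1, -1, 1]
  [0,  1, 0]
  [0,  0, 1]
x^3 - 3*x^2 + 3*x - 1

Expanding det(x·I − A) (e.g. by cofactor expansion or by noting that A is similar to its Jordan form J, which has the same characteristic polynomial as A) gives
  χ_A(x) = x^3 - 3*x^2 + 3*x - 1
which factors as (x - 1)^3. The eigenvalues (with algebraic multiplicities) are λ = 1 with multiplicity 3.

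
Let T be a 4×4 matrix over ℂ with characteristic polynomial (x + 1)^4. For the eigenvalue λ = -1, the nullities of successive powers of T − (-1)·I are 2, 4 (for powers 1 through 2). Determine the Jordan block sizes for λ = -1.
Block sizes for λ = -1: [2, 2]

From the dimensions of kernels of powers, the number of Jordan blocks of size at least j is d_j − d_{j−1} where d_j = dim ker(N^j) (with d_0 = 0). Computing the differences gives [2, 2].
The number of blocks of size exactly k is (#blocks of size ≥ k) − (#blocks of size ≥ k + 1), so the partition is: 2 block(s) of size 2.
In nonincreasing order the block sizes are [2, 2].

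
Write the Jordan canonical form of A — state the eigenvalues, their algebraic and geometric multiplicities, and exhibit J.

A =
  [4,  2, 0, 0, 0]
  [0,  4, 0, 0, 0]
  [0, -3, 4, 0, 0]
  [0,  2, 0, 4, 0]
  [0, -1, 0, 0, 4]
J_2(4) ⊕ J_1(4) ⊕ J_1(4) ⊕ J_1(4)

The characteristic polynomial is
  det(x·I − A) = x^5 - 20*x^4 + 160*x^3 - 640*x^2 + 1280*x - 1024 = (x - 4)^5

Eigenvalues and multiplicities (the geometric multiplicity of λ is n − rank(A − λI), which equals the number of Jordan blocks for λ):
  λ = 4: algebraic multiplicity = 5, geometric multiplicity = 4

Determining the block sizes for each eigenvalue:
  λ = 4: 4 blocks summing to 5 forces exactly one block of size 2 and the rest size 1 → block sizes [2, 1, 1, 1]

Assembling the blocks gives a Jordan form
J =
  [4, 1, 0, 0, 0]
  [0, 4, 0, 0, 0]
  [0, 0, 4, 0, 0]
  [0, 0, 0, 4, 0]
  [0, 0, 0, 0, 4]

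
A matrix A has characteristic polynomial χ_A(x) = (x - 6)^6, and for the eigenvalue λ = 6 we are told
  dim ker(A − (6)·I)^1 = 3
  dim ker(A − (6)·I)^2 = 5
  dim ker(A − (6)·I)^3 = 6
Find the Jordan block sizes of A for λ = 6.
Block sizes for λ = 6: [3, 2, 1]

From the dimensions of kernels of powers, the number of Jordan blocks of size at least j is d_j − d_{j−1} where d_j = dim ker(N^j) (with d_0 = 0). Computing the differences gives [3, 2, 1].
The number of blocks of size exactly k is (#blocks of size ≥ k) − (#blocks of size ≥ k + 1), so the partition is: 1 block(s) of size 1, 1 block(s) of size 2, 1 block(s) of size 3.
In nonincreasing order the block sizes are [3, 2, 1].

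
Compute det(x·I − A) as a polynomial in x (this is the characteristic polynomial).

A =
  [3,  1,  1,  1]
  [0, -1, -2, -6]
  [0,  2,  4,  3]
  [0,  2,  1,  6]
x^4 - 12*x^3 + 54*x^2 - 108*x + 81

Expanding det(x·I − A) (e.g. by cofactor expansion or by noting that A is similar to its Jordan form J, which has the same characteristic polynomial as A) gives
  χ_A(x) = x^4 - 12*x^3 + 54*x^2 - 108*x + 81
which factors as (x - 3)^4. The eigenvalues (with algebraic multiplicities) are λ = 3 with multiplicity 4.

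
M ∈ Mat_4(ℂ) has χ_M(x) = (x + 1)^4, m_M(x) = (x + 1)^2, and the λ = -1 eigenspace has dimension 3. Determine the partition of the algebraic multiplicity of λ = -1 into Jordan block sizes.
Block sizes for λ = -1: [2, 1, 1]

Step 1 — from the characteristic polynomial, algebraic multiplicity of λ = -1 is 4. From dim ker(M − (-1)·I) = 3, there are exactly 3 Jordan blocks for λ = -1.
Step 2 — from the minimal polynomial, the factor (x + 1)^2 tells us the largest block for λ = -1 has size 2.
Step 3 — with total size 4, 3 blocks, and largest block 2, the block sizes (in nonincreasing order) are [2, 1, 1].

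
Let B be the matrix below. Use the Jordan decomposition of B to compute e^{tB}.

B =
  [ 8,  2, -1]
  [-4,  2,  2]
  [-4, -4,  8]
e^{tB} =
  [2*t*exp(6*t) + exp(6*t), 2*t*exp(6*t), -t*exp(6*t)]
  [-4*t*exp(6*t), -4*t*exp(6*t) + exp(6*t), 2*t*exp(6*t)]
  [-4*t*exp(6*t), -4*t*exp(6*t), 2*t*exp(6*t) + exp(6*t)]

Strategy: write B = P · J · P⁻¹ where J is a Jordan canonical form, so e^{tB} = P · e^{tJ} · P⁻¹, and e^{tJ} can be computed block-by-block.

B has Jordan form
J =
  [6, 1, 0]
  [0, 6, 0]
  [0, 0, 6]
(up to reordering of blocks).

Per-block formulas:
  For a 1×1 block at λ = 6: exp(t · [6]) = [e^(6t)].
  For a 2×2 Jordan block J_2(6): exp(t · J_2(6)) = e^(6t)·(I + t·N), where N is the 2×2 nilpotent shift.

After assembling e^{tJ} and conjugating by P, we get:

e^{tB} =
  [2*t*exp(6*t) + exp(6*t), 2*t*exp(6*t), -t*exp(6*t)]
  [-4*t*exp(6*t), -4*t*exp(6*t) + exp(6*t), 2*t*exp(6*t)]
  [-4*t*exp(6*t), -4*t*exp(6*t), 2*t*exp(6*t) + exp(6*t)]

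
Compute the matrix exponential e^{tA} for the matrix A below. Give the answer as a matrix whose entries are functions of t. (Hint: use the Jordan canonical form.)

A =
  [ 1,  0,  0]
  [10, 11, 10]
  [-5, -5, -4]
e^{tA} =
  [exp(t), 0, 0]
  [2*exp(6*t) - 2*exp(t), 2*exp(6*t) - exp(t), 2*exp(6*t) - 2*exp(t)]
  [-exp(6*t) + exp(t), -exp(6*t) + exp(t), -exp(6*t) + 2*exp(t)]

Strategy: write A = P · J · P⁻¹ where J is a Jordan canonical form, so e^{tA} = P · e^{tJ} · P⁻¹, and e^{tJ} can be computed block-by-block.

A has Jordan form
J =
  [1, 0, 0]
  [0, 1, 0]
  [0, 0, 6]
(up to reordering of blocks).

Per-block formulas:
  For a 1×1 block at λ = 1: exp(t · [1]) = [e^(1t)].
  For a 1×1 block at λ = 6: exp(t · [6]) = [e^(6t)].

After assembling e^{tJ} and conjugating by P, we get:

e^{tA} =
  [exp(t), 0, 0]
  [2*exp(6*t) - 2*exp(t), 2*exp(6*t) - exp(t), 2*exp(6*t) - 2*exp(t)]
  [-exp(6*t) + exp(t), -exp(6*t) + exp(t), -exp(6*t) + 2*exp(t)]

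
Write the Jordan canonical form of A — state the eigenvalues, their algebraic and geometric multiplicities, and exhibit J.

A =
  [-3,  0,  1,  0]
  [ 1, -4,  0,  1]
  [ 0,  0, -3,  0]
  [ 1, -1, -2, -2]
J_3(-3) ⊕ J_1(-3)

The characteristic polynomial is
  det(x·I − A) = x^4 + 12*x^3 + 54*x^2 + 108*x + 81 = (x + 3)^4

Eigenvalues and multiplicities (the geometric multiplicity of λ is n − rank(A − λI), which equals the number of Jordan blocks for λ):
  λ = -3: algebraic multiplicity = 4, geometric multiplicity = 2

Determining the block sizes for each eigenvalue:
  λ = -3: with am = 4 and gm = 2, the partition is not yet determined (e.g. several partitions of 4 into 2 parts exist). Let N = A − (-3)·I. Computing rank(N^1) = 2, rank(N^2) = 1, rank(N^3) = 0; the number of blocks of size ≥ j is rank(N^{j−1}) − rank(N^j), giving [2, 1, 1]. So we have 1 block(s) of size 3, 1 block(s) of size 1 → block sizes [3, 1]

Assembling the blocks gives a Jordan form
J =
  [-3,  1,  0,  0]
  [ 0, -3,  1,  0]
  [ 0,  0, -3,  0]
  [ 0,  0,  0, -3]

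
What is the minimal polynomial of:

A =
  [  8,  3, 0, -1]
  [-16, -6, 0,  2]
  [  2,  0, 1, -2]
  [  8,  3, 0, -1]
x^2 - x

The characteristic polynomial is χ_A(x) = x^2*(x - 1)^2, so the eigenvalues are known. The minimal polynomial is
  m_A(x) = Π_λ (x − λ)^{k_λ}
where k_λ is the size of the *largest* Jordan block for λ (equivalently, the smallest k with (A − λI)^k v = 0 for every generalised eigenvector v of λ).

  λ = 0: largest Jordan block has size 1, contributing (x − 0)
  λ = 1: largest Jordan block has size 1, contributing (x − 1)

So m_A(x) = x*(x - 1) = x^2 - x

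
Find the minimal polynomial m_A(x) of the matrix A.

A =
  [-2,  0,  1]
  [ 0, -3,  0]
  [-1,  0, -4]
x^2 + 6*x + 9

The characteristic polynomial is χ_A(x) = (x + 3)^3, so the eigenvalues are known. The minimal polynomial is
  m_A(x) = Π_λ (x − λ)^{k_λ}
where k_λ is the size of the *largest* Jordan block for λ (equivalently, the smallest k with (A − λI)^k v = 0 for every generalised eigenvector v of λ).

  λ = -3: largest Jordan block has size 2, contributing (x + 3)^2

So m_A(x) = (x + 3)^2 = x^2 + 6*x + 9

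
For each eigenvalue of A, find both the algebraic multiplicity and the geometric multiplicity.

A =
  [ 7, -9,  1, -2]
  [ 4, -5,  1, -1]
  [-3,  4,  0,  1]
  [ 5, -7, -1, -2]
λ = 0: alg = 4, geom = 2

Step 1 — factor the characteristic polynomial to read off the algebraic multiplicities:
  χ_A(x) = x^4

Step 2 — compute geometric multiplicities via the rank-nullity identity g(λ) = n − rank(A − λI):
  rank(A − (0)·I) = 2, so dim ker(A − (0)·I) = n − 2 = 2

Summary:
  λ = 0: algebraic multiplicity = 4, geometric multiplicity = 2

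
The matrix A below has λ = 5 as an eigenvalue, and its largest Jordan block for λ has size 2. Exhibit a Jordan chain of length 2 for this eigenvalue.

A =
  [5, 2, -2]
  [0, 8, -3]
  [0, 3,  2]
A Jordan chain for λ = 5 of length 2:
v_1 = (2, 3, 3)ᵀ
v_2 = (0, 1, 0)ᵀ

Let N = A − (5)·I. We want v_2 with N^2 v_2 = 0 but N^1 v_2 ≠ 0; then v_{j-1} := N · v_j for j = 2, …, 2.

Pick v_2 = (0, 1, 0)ᵀ.
Then v_1 = N · v_2 = (2, 3, 3)ᵀ.

Sanity check: (A − (5)·I) v_1 = (0, 0, 0)ᵀ = 0. ✓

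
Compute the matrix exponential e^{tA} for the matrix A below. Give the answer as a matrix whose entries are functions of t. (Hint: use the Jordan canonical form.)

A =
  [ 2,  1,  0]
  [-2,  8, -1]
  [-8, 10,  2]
e^{tA} =
  [t^2*exp(4*t) - 2*t*exp(4*t) + exp(4*t), t^2*exp(4*t) + t*exp(4*t), -t^2*exp(4*t)/2]
  [2*t^2*exp(4*t) - 2*t*exp(4*t), 2*t^2*exp(4*t) + 4*t*exp(4*t) + exp(4*t), -t^2*exp(4*t) - t*exp(4*t)]
  [6*t^2*exp(4*t) - 8*t*exp(4*t), 6*t^2*exp(4*t) + 10*t*exp(4*t), -3*t^2*exp(4*t) - 2*t*exp(4*t) + exp(4*t)]

Strategy: write A = P · J · P⁻¹ where J is a Jordan canonical form, so e^{tA} = P · e^{tJ} · P⁻¹, and e^{tJ} can be computed block-by-block.

A has Jordan form
J =
  [4, 1, 0]
  [0, 4, 1]
  [0, 0, 4]
(up to reordering of blocks).

Per-block formulas:
  For a 3×3 Jordan block J_3(4): exp(t · J_3(4)) = e^(4t)·(I + t·N + (t^2/2)·N^2), where N is the 3×3 nilpotent shift.

After assembling e^{tJ} and conjugating by P, we get:

e^{tA} =
  [t^2*exp(4*t) - 2*t*exp(4*t) + exp(4*t), t^2*exp(4*t) + t*exp(4*t), -t^2*exp(4*t)/2]
  [2*t^2*exp(4*t) - 2*t*exp(4*t), 2*t^2*exp(4*t) + 4*t*exp(4*t) + exp(4*t), -t^2*exp(4*t) - t*exp(4*t)]
  [6*t^2*exp(4*t) - 8*t*exp(4*t), 6*t^2*exp(4*t) + 10*t*exp(4*t), -3*t^2*exp(4*t) - 2*t*exp(4*t) + exp(4*t)]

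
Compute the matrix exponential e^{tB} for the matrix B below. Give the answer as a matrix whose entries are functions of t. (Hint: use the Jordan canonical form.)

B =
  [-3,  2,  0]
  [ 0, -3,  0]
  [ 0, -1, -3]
e^{tB} =
  [exp(-3*t), 2*t*exp(-3*t), 0]
  [0, exp(-3*t), 0]
  [0, -t*exp(-3*t), exp(-3*t)]

Strategy: write B = P · J · P⁻¹ where J is a Jordan canonical form, so e^{tB} = P · e^{tJ} · P⁻¹, and e^{tJ} can be computed block-by-block.

B has Jordan form
J =
  [-3,  1,  0]
  [ 0, -3,  0]
  [ 0,  0, -3]
(up to reordering of blocks).

Per-block formulas:
  For a 1×1 block at λ = -3: exp(t · [-3]) = [e^(-3t)].
  For a 2×2 Jordan block J_2(-3): exp(t · J_2(-3)) = e^(-3t)·(I + t·N), where N is the 2×2 nilpotent shift.

After assembling e^{tJ} and conjugating by P, we get:

e^{tB} =
  [exp(-3*t), 2*t*exp(-3*t), 0]
  [0, exp(-3*t), 0]
  [0, -t*exp(-3*t), exp(-3*t)]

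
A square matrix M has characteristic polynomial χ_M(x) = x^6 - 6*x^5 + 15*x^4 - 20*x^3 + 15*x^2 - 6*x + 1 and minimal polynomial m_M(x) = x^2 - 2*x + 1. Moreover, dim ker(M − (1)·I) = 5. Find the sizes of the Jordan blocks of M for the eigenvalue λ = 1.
Block sizes for λ = 1: [2, 1, 1, 1, 1]

Step 1 — from the characteristic polynomial, algebraic multiplicity of λ = 1 is 6. From dim ker(M − (1)·I) = 5, there are exactly 5 Jordan blocks for λ = 1.
Step 2 — from the minimal polynomial, the factor (x − 1)^2 tells us the largest block for λ = 1 has size 2.
Step 3 — with total size 6, 5 blocks, and largest block 2, the block sizes (in nonincreasing order) are [2, 1, 1, 1, 1].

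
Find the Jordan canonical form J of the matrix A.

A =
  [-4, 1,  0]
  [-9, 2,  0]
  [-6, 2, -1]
J_2(-1) ⊕ J_1(-1)

The characteristic polynomial is
  det(x·I − A) = x^3 + 3*x^2 + 3*x + 1 = (x + 1)^3

Eigenvalues and multiplicities (the geometric multiplicity of λ is n − rank(A − λI), which equals the number of Jordan blocks for λ):
  λ = -1: algebraic multiplicity = 3, geometric multiplicity = 2

Determining the block sizes for each eigenvalue:
  λ = -1: 2 blocks summing to 3 forces exactly one block of size 2 and the rest size 1 → block sizes [2, 1]

Assembling the blocks gives a Jordan form
J =
  [-1,  1,  0]
  [ 0, -1,  0]
  [ 0,  0, -1]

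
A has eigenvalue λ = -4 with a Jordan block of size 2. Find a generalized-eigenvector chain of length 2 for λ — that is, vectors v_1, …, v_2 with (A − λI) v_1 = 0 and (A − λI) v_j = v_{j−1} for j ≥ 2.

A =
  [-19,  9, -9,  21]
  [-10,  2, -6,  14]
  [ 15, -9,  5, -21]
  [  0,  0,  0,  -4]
A Jordan chain for λ = -4 of length 2:
v_1 = (-15, -10, 15, 0)ᵀ
v_2 = (1, 0, 0, 0)ᵀ

Let N = A − (-4)·I. We want v_2 with N^2 v_2 = 0 but N^1 v_2 ≠ 0; then v_{j-1} := N · v_j for j = 2, …, 2.

Pick v_2 = (1, 0, 0, 0)ᵀ.
Then v_1 = N · v_2 = (-15, -10, 15, 0)ᵀ.

Sanity check: (A − (-4)·I) v_1 = (0, 0, 0, 0)ᵀ = 0. ✓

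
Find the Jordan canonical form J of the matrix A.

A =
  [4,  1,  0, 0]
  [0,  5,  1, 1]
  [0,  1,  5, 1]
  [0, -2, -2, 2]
J_3(4) ⊕ J_1(4)

The characteristic polynomial is
  det(x·I − A) = x^4 - 16*x^3 + 96*x^2 - 256*x + 256 = (x - 4)^4

Eigenvalues and multiplicities (the geometric multiplicity of λ is n − rank(A − λI), which equals the number of Jordan blocks for λ):
  λ = 4: algebraic multiplicity = 4, geometric multiplicity = 2

Determining the block sizes for each eigenvalue:
  λ = 4: with am = 4 and gm = 2, the partition is not yet determined (e.g. several partitions of 4 into 2 parts exist). Let N = A − (4)·I. Computing rank(N^1) = 2, rank(N^2) = 1, rank(N^3) = 0; the number of blocks of size ≥ j is rank(N^{j−1}) − rank(N^j), giving [2, 1, 1]. So we have 1 block(s) of size 3, 1 block(s) of size 1 → block sizes [3, 1]

Assembling the blocks gives a Jordan form
J =
  [4, 1, 0, 0]
  [0, 4, 1, 0]
  [0, 0, 4, 0]
  [0, 0, 0, 4]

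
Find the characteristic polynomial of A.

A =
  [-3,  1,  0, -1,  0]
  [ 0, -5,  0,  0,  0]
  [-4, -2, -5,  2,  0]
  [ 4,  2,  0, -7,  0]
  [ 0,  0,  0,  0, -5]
x^5 + 25*x^4 + 250*x^3 + 1250*x^2 + 3125*x + 3125

Expanding det(x·I − A) (e.g. by cofactor expansion or by noting that A is similar to its Jordan form J, which has the same characteristic polynomial as A) gives
  χ_A(x) = x^5 + 25*x^4 + 250*x^3 + 1250*x^2 + 3125*x + 3125
which factors as (x + 5)^5. The eigenvalues (with algebraic multiplicities) are λ = -5 with multiplicity 5.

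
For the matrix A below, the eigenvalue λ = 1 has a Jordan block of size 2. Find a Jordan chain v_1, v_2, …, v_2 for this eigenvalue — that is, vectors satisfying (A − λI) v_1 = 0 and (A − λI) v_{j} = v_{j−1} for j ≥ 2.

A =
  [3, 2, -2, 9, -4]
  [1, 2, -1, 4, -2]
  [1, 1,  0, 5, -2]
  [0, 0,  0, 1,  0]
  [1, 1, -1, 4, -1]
A Jordan chain for λ = 1 of length 2:
v_1 = (2, 1, 1, 0, 1)ᵀ
v_2 = (1, 0, 0, 0, 0)ᵀ

Let N = A − (1)·I. We want v_2 with N^2 v_2 = 0 but N^1 v_2 ≠ 0; then v_{j-1} := N · v_j for j = 2, …, 2.

Pick v_2 = (1, 0, 0, 0, 0)ᵀ.
Then v_1 = N · v_2 = (2, 1, 1, 0, 1)ᵀ.

Sanity check: (A − (1)·I) v_1 = (0, 0, 0, 0, 0)ᵀ = 0. ✓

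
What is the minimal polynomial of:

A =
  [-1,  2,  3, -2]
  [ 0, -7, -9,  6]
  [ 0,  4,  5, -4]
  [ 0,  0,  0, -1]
x^2 + 2*x + 1

The characteristic polynomial is χ_A(x) = (x + 1)^4, so the eigenvalues are known. The minimal polynomial is
  m_A(x) = Π_λ (x − λ)^{k_λ}
where k_λ is the size of the *largest* Jordan block for λ (equivalently, the smallest k with (A − λI)^k v = 0 for every generalised eigenvector v of λ).

  λ = -1: largest Jordan block has size 2, contributing (x + 1)^2

So m_A(x) = (x + 1)^2 = x^2 + 2*x + 1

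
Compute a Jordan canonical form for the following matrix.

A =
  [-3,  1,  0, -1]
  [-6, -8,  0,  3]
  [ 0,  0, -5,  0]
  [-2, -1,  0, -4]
J_2(-5) ⊕ J_1(-5) ⊕ J_1(-5)

The characteristic polynomial is
  det(x·I − A) = x^4 + 20*x^3 + 150*x^2 + 500*x + 625 = (x + 5)^4

Eigenvalues and multiplicities (the geometric multiplicity of λ is n − rank(A − λI), which equals the number of Jordan blocks for λ):
  λ = -5: algebraic multiplicity = 4, geometric multiplicity = 3

Determining the block sizes for each eigenvalue:
  λ = -5: 3 blocks summing to 4 forces exactly one block of size 2 and the rest size 1 → block sizes [2, 1, 1]

Assembling the blocks gives a Jordan form
J =
  [-5,  1,  0,  0]
  [ 0, -5,  0,  0]
  [ 0,  0, -5,  0]
  [ 0,  0,  0, -5]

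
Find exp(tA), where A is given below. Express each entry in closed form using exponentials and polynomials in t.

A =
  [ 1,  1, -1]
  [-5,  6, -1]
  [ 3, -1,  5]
e^{tA} =
  [t^2*exp(4*t)/2 - 3*t*exp(4*t) + exp(4*t), t*exp(4*t), t^2*exp(4*t)/2 - t*exp(4*t)]
  [t^2*exp(4*t) - 5*t*exp(4*t), 2*t*exp(4*t) + exp(4*t), t^2*exp(4*t) - t*exp(4*t)]
  [-t^2*exp(4*t)/2 + 3*t*exp(4*t), -t*exp(4*t), -t^2*exp(4*t)/2 + t*exp(4*t) + exp(4*t)]

Strategy: write A = P · J · P⁻¹ where J is a Jordan canonical form, so e^{tA} = P · e^{tJ} · P⁻¹, and e^{tJ} can be computed block-by-block.

A has Jordan form
J =
  [4, 1, 0]
  [0, 4, 1]
  [0, 0, 4]
(up to reordering of blocks).

Per-block formulas:
  For a 3×3 Jordan block J_3(4): exp(t · J_3(4)) = e^(4t)·(I + t·N + (t^2/2)·N^2), where N is the 3×3 nilpotent shift.

After assembling e^{tJ} and conjugating by P, we get:

e^{tA} =
  [t^2*exp(4*t)/2 - 3*t*exp(4*t) + exp(4*t), t*exp(4*t), t^2*exp(4*t)/2 - t*exp(4*t)]
  [t^2*exp(4*t) - 5*t*exp(4*t), 2*t*exp(4*t) + exp(4*t), t^2*exp(4*t) - t*exp(4*t)]
  [-t^2*exp(4*t)/2 + 3*t*exp(4*t), -t*exp(4*t), -t^2*exp(4*t)/2 + t*exp(4*t) + exp(4*t)]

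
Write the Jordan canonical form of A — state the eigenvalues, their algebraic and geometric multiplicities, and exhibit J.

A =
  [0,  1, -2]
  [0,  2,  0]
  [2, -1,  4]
J_2(2) ⊕ J_1(2)

The characteristic polynomial is
  det(x·I − A) = x^3 - 6*x^2 + 12*x - 8 = (x - 2)^3

Eigenvalues and multiplicities (the geometric multiplicity of λ is n − rank(A − λI), which equals the number of Jordan blocks for λ):
  λ = 2: algebraic multiplicity = 3, geometric multiplicity = 2

Determining the block sizes for each eigenvalue:
  λ = 2: 2 blocks summing to 3 forces exactly one block of size 2 and the rest size 1 → block sizes [2, 1]

Assembling the blocks gives a Jordan form
J =
  [2, 1, 0]
  [0, 2, 0]
  [0, 0, 2]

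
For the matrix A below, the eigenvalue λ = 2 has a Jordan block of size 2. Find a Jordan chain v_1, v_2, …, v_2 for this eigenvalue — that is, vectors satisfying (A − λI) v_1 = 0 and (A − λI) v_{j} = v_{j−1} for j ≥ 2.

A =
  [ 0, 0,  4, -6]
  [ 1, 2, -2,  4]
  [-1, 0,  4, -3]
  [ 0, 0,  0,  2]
A Jordan chain for λ = 2 of length 2:
v_1 = (-2, 1, -1, 0)ᵀ
v_2 = (1, 0, 0, 0)ᵀ

Let N = A − (2)·I. We want v_2 with N^2 v_2 = 0 but N^1 v_2 ≠ 0; then v_{j-1} := N · v_j for j = 2, …, 2.

Pick v_2 = (1, 0, 0, 0)ᵀ.
Then v_1 = N · v_2 = (-2, 1, -1, 0)ᵀ.

Sanity check: (A − (2)·I) v_1 = (0, 0, 0, 0)ᵀ = 0. ✓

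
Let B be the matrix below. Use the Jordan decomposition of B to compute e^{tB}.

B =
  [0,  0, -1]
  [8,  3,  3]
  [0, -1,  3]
e^{tB} =
  [2*t^2*exp(2*t) - 2*t*exp(2*t) + exp(2*t), t^2*exp(2*t)/2, t^2*exp(2*t)/2 - t*exp(2*t)]
  [-4*t^2*exp(2*t) + 8*t*exp(2*t), -t^2*exp(2*t) + t*exp(2*t) + exp(2*t), -t^2*exp(2*t) + 3*t*exp(2*t)]
  [-4*t^2*exp(2*t), -t^2*exp(2*t) - t*exp(2*t), -t^2*exp(2*t) + t*exp(2*t) + exp(2*t)]

Strategy: write B = P · J · P⁻¹ where J is a Jordan canonical form, so e^{tB} = P · e^{tJ} · P⁻¹, and e^{tJ} can be computed block-by-block.

B has Jordan form
J =
  [2, 1, 0]
  [0, 2, 1]
  [0, 0, 2]
(up to reordering of blocks).

Per-block formulas:
  For a 3×3 Jordan block J_3(2): exp(t · J_3(2)) = e^(2t)·(I + t·N + (t^2/2)·N^2), where N is the 3×3 nilpotent shift.

After assembling e^{tJ} and conjugating by P, we get:

e^{tB} =
  [2*t^2*exp(2*t) - 2*t*exp(2*t) + exp(2*t), t^2*exp(2*t)/2, t^2*exp(2*t)/2 - t*exp(2*t)]
  [-4*t^2*exp(2*t) + 8*t*exp(2*t), -t^2*exp(2*t) + t*exp(2*t) + exp(2*t), -t^2*exp(2*t) + 3*t*exp(2*t)]
  [-4*t^2*exp(2*t), -t^2*exp(2*t) - t*exp(2*t), -t^2*exp(2*t) + t*exp(2*t) + exp(2*t)]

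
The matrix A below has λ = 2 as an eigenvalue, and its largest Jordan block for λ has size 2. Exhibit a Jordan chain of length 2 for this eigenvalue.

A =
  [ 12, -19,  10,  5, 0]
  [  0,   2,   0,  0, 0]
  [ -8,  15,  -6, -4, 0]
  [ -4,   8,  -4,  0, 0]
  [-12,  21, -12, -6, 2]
A Jordan chain for λ = 2 of length 2:
v_1 = (10, 0, -8, -4, -12)ᵀ
v_2 = (1, 0, 0, 0, 0)ᵀ

Let N = A − (2)·I. We want v_2 with N^2 v_2 = 0 but N^1 v_2 ≠ 0; then v_{j-1} := N · v_j for j = 2, …, 2.

Pick v_2 = (1, 0, 0, 0, 0)ᵀ.
Then v_1 = N · v_2 = (10, 0, -8, -4, -12)ᵀ.

Sanity check: (A − (2)·I) v_1 = (0, 0, 0, 0, 0)ᵀ = 0. ✓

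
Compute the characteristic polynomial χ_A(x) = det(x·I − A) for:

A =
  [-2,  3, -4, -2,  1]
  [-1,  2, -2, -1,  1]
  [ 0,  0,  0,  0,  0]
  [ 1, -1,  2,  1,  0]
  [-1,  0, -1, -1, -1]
x^5

Expanding det(x·I − A) (e.g. by cofactor expansion or by noting that A is similar to its Jordan form J, which has the same characteristic polynomial as A) gives
  χ_A(x) = x^5
which factors as x^5. The eigenvalues (with algebraic multiplicities) are λ = 0 with multiplicity 5.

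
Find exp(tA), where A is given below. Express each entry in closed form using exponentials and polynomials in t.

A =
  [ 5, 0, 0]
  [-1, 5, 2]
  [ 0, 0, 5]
e^{tA} =
  [exp(5*t), 0, 0]
  [-t*exp(5*t), exp(5*t), 2*t*exp(5*t)]
  [0, 0, exp(5*t)]

Strategy: write A = P · J · P⁻¹ where J is a Jordan canonical form, so e^{tA} = P · e^{tJ} · P⁻¹, and e^{tJ} can be computed block-by-block.

A has Jordan form
J =
  [5, 1, 0]
  [0, 5, 0]
  [0, 0, 5]
(up to reordering of blocks).

Per-block formulas:
  For a 2×2 Jordan block J_2(5): exp(t · J_2(5)) = e^(5t)·(I + t·N), where N is the 2×2 nilpotent shift.
  For a 1×1 block at λ = 5: exp(t · [5]) = [e^(5t)].

After assembling e^{tJ} and conjugating by P, we get:

e^{tA} =
  [exp(5*t), 0, 0]
  [-t*exp(5*t), exp(5*t), 2*t*exp(5*t)]
  [0, 0, exp(5*t)]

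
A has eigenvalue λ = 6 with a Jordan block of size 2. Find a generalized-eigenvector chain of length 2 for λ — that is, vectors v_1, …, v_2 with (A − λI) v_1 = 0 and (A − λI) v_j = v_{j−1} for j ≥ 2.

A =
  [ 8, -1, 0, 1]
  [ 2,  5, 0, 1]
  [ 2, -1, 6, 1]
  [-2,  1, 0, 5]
A Jordan chain for λ = 6 of length 2:
v_1 = (2, 2, 2, -2)ᵀ
v_2 = (1, 0, 0, 0)ᵀ

Let N = A − (6)·I. We want v_2 with N^2 v_2 = 0 but N^1 v_2 ≠ 0; then v_{j-1} := N · v_j for j = 2, …, 2.

Pick v_2 = (1, 0, 0, 0)ᵀ.
Then v_1 = N · v_2 = (2, 2, 2, -2)ᵀ.

Sanity check: (A − (6)·I) v_1 = (0, 0, 0, 0)ᵀ = 0. ✓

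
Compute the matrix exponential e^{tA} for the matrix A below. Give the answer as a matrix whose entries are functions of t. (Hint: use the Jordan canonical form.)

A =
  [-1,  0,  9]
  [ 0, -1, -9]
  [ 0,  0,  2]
e^{tA} =
  [exp(-t), 0, 3*exp(2*t) - 3*exp(-t)]
  [0, exp(-t), -3*exp(2*t) + 3*exp(-t)]
  [0, 0, exp(2*t)]

Strategy: write A = P · J · P⁻¹ where J is a Jordan canonical form, so e^{tA} = P · e^{tJ} · P⁻¹, and e^{tJ} can be computed block-by-block.

A has Jordan form
J =
  [-1,  0, 0]
  [ 0, -1, 0]
  [ 0,  0, 2]
(up to reordering of blocks).

Per-block formulas:
  For a 1×1 block at λ = -1: exp(t · [-1]) = [e^(-1t)].
  For a 1×1 block at λ = 2: exp(t · [2]) = [e^(2t)].

After assembling e^{tJ} and conjugating by P, we get:

e^{tA} =
  [exp(-t), 0, 3*exp(2*t) - 3*exp(-t)]
  [0, exp(-t), -3*exp(2*t) + 3*exp(-t)]
  [0, 0, exp(2*t)]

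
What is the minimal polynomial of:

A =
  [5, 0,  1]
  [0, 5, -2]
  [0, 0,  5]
x^2 - 10*x + 25

The characteristic polynomial is χ_A(x) = (x - 5)^3, so the eigenvalues are known. The minimal polynomial is
  m_A(x) = Π_λ (x − λ)^{k_λ}
where k_λ is the size of the *largest* Jordan block for λ (equivalently, the smallest k with (A − λI)^k v = 0 for every generalised eigenvector v of λ).

  λ = 5: largest Jordan block has size 2, contributing (x − 5)^2

So m_A(x) = (x - 5)^2 = x^2 - 10*x + 25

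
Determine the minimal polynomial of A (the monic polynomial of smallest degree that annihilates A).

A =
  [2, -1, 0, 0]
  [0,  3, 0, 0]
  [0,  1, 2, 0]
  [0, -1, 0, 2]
x^2 - 5*x + 6

The characteristic polynomial is χ_A(x) = (x - 3)*(x - 2)^3, so the eigenvalues are known. The minimal polynomial is
  m_A(x) = Π_λ (x − λ)^{k_λ}
where k_λ is the size of the *largest* Jordan block for λ (equivalently, the smallest k with (A − λI)^k v = 0 for every generalised eigenvector v of λ).

  λ = 2: largest Jordan block has size 1, contributing (x − 2)
  λ = 3: largest Jordan block has size 1, contributing (x − 3)

So m_A(x) = (x - 3)*(x - 2) = x^2 - 5*x + 6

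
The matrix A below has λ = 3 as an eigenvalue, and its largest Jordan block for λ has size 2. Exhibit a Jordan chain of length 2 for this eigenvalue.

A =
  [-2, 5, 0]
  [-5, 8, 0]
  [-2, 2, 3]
A Jordan chain for λ = 3 of length 2:
v_1 = (-5, -5, -2)ᵀ
v_2 = (1, 0, 0)ᵀ

Let N = A − (3)·I. We want v_2 with N^2 v_2 = 0 but N^1 v_2 ≠ 0; then v_{j-1} := N · v_j for j = 2, …, 2.

Pick v_2 = (1, 0, 0)ᵀ.
Then v_1 = N · v_2 = (-5, -5, -2)ᵀ.

Sanity check: (A − (3)·I) v_1 = (0, 0, 0)ᵀ = 0. ✓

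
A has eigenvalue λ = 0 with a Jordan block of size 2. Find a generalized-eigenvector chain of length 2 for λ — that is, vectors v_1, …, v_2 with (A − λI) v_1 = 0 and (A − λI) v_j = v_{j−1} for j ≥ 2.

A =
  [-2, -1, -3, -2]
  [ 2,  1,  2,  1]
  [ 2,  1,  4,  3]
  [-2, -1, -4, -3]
A Jordan chain for λ = 0 of length 2:
v_1 = (-2, 2, 2, -2)ᵀ
v_2 = (1, 0, 0, 0)ᵀ

Let N = A − (0)·I. We want v_2 with N^2 v_2 = 0 but N^1 v_2 ≠ 0; then v_{j-1} := N · v_j for j = 2, …, 2.

Pick v_2 = (1, 0, 0, 0)ᵀ.
Then v_1 = N · v_2 = (-2, 2, 2, -2)ᵀ.

Sanity check: (A − (0)·I) v_1 = (0, 0, 0, 0)ᵀ = 0. ✓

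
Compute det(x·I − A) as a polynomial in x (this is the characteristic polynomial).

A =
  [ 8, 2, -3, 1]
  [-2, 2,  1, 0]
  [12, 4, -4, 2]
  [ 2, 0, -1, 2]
x^4 - 8*x^3 + 24*x^2 - 32*x + 16

Expanding det(x·I − A) (e.g. by cofactor expansion or by noting that A is similar to its Jordan form J, which has the same characteristic polynomial as A) gives
  χ_A(x) = x^4 - 8*x^3 + 24*x^2 - 32*x + 16
which factors as (x - 2)^4. The eigenvalues (with algebraic multiplicities) are λ = 2 with multiplicity 4.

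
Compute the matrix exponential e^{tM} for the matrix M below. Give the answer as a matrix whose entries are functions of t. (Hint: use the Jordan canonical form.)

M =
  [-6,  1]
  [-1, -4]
e^{tM} =
  [-t*exp(-5*t) + exp(-5*t), t*exp(-5*t)]
  [-t*exp(-5*t), t*exp(-5*t) + exp(-5*t)]

Strategy: write M = P · J · P⁻¹ where J is a Jordan canonical form, so e^{tM} = P · e^{tJ} · P⁻¹, and e^{tJ} can be computed block-by-block.

M has Jordan form
J =
  [-5,  1]
  [ 0, -5]
(up to reordering of blocks).

Per-block formulas:
  For a 2×2 Jordan block J_2(-5): exp(t · J_2(-5)) = e^(-5t)·(I + t·N), where N is the 2×2 nilpotent shift.

After assembling e^{tJ} and conjugating by P, we get:

e^{tM} =
  [-t*exp(-5*t) + exp(-5*t), t*exp(-5*t)]
  [-t*exp(-5*t), t*exp(-5*t) + exp(-5*t)]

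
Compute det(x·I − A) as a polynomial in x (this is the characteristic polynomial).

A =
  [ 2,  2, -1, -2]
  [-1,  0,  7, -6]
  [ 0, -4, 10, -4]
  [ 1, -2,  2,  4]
x^4 - 16*x^3 + 96*x^2 - 256*x + 256

Expanding det(x·I − A) (e.g. by cofactor expansion or by noting that A is similar to its Jordan form J, which has the same characteristic polynomial as A) gives
  χ_A(x) = x^4 - 16*x^3 + 96*x^2 - 256*x + 256
which factors as (x - 4)^4. The eigenvalues (with algebraic multiplicities) are λ = 4 with multiplicity 4.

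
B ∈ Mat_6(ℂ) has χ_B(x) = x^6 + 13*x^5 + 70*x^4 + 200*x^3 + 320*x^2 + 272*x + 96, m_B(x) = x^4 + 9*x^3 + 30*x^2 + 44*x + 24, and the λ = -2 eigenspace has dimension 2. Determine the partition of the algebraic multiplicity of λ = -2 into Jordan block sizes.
Block sizes for λ = -2: [3, 2]

Step 1 — from the characteristic polynomial, algebraic multiplicity of λ = -2 is 5. From dim ker(B − (-2)·I) = 2, there are exactly 2 Jordan blocks for λ = -2.
Step 2 — from the minimal polynomial, the factor (x + 2)^3 tells us the largest block for λ = -2 has size 3.
Step 3 — with total size 5, 2 blocks, and largest block 3, the block sizes (in nonincreasing order) are [3, 2].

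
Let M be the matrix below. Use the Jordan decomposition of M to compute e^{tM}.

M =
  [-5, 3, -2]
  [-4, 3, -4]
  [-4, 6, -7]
e^{tM} =
  [-2*t*exp(-3*t) + exp(-3*t), 3*t*exp(-3*t), -2*t*exp(-3*t)]
  [-4*t*exp(-3*t), 6*t*exp(-3*t) + exp(-3*t), -4*t*exp(-3*t)]
  [-4*t*exp(-3*t), 6*t*exp(-3*t), -4*t*exp(-3*t) + exp(-3*t)]

Strategy: write M = P · J · P⁻¹ where J is a Jordan canonical form, so e^{tM} = P · e^{tJ} · P⁻¹, and e^{tJ} can be computed block-by-block.

M has Jordan form
J =
  [-3,  1,  0]
  [ 0, -3,  0]
  [ 0,  0, -3]
(up to reordering of blocks).

Per-block formulas:
  For a 2×2 Jordan block J_2(-3): exp(t · J_2(-3)) = e^(-3t)·(I + t·N), where N is the 2×2 nilpotent shift.
  For a 1×1 block at λ = -3: exp(t · [-3]) = [e^(-3t)].

After assembling e^{tJ} and conjugating by P, we get:

e^{tM} =
  [-2*t*exp(-3*t) + exp(-3*t), 3*t*exp(-3*t), -2*t*exp(-3*t)]
  [-4*t*exp(-3*t), 6*t*exp(-3*t) + exp(-3*t), -4*t*exp(-3*t)]
  [-4*t*exp(-3*t), 6*t*exp(-3*t), -4*t*exp(-3*t) + exp(-3*t)]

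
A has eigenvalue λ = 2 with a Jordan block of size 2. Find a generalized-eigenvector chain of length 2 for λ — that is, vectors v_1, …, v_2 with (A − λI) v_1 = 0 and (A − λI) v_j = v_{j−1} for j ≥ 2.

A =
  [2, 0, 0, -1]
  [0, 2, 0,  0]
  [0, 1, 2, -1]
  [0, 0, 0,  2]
A Jordan chain for λ = 2 of length 2:
v_1 = (0, 0, 1, 0)ᵀ
v_2 = (0, 1, 0, 0)ᵀ

Let N = A − (2)·I. We want v_2 with N^2 v_2 = 0 but N^1 v_2 ≠ 0; then v_{j-1} := N · v_j for j = 2, …, 2.

Pick v_2 = (0, 1, 0, 0)ᵀ.
Then v_1 = N · v_2 = (0, 0, 1, 0)ᵀ.

Sanity check: (A − (2)·I) v_1 = (0, 0, 0, 0)ᵀ = 0. ✓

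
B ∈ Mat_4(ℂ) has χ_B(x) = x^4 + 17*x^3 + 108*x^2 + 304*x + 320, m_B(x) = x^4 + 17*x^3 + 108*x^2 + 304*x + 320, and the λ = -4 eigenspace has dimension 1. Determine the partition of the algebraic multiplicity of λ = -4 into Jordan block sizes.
Block sizes for λ = -4: [3]

Step 1 — from the characteristic polynomial, algebraic multiplicity of λ = -4 is 3. From dim ker(B − (-4)·I) = 1, there are exactly 1 Jordan blocks for λ = -4.
Step 2 — from the minimal polynomial, the factor (x + 4)^3 tells us the largest block for λ = -4 has size 3.
Step 3 — with total size 3, 1 blocks, and largest block 3, the block sizes (in nonincreasing order) are [3].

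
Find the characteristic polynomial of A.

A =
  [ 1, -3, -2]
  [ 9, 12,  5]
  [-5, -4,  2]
x^3 - 15*x^2 + 75*x - 125

Expanding det(x·I − A) (e.g. by cofactor expansion or by noting that A is similar to its Jordan form J, which has the same characteristic polynomial as A) gives
  χ_A(x) = x^3 - 15*x^2 + 75*x - 125
which factors as (x - 5)^3. The eigenvalues (with algebraic multiplicities) are λ = 5 with multiplicity 3.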